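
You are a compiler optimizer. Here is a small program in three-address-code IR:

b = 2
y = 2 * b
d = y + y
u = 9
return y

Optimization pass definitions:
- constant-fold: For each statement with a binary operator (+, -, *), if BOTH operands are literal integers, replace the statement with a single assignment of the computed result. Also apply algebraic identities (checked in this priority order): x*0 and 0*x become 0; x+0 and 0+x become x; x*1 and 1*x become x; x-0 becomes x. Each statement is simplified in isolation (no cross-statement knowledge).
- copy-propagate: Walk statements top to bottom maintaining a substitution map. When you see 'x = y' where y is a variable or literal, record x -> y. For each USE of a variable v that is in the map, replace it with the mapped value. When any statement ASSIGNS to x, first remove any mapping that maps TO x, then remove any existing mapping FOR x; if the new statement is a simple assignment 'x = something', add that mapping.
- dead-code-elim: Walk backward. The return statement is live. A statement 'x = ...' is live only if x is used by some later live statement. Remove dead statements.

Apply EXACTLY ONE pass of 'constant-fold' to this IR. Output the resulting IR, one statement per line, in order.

Applying constant-fold statement-by-statement:
  [1] b = 2  (unchanged)
  [2] y = 2 * b  (unchanged)
  [3] d = y + y  (unchanged)
  [4] u = 9  (unchanged)
  [5] return y  (unchanged)
Result (5 stmts):
  b = 2
  y = 2 * b
  d = y + y
  u = 9
  return y

Answer: b = 2
y = 2 * b
d = y + y
u = 9
return y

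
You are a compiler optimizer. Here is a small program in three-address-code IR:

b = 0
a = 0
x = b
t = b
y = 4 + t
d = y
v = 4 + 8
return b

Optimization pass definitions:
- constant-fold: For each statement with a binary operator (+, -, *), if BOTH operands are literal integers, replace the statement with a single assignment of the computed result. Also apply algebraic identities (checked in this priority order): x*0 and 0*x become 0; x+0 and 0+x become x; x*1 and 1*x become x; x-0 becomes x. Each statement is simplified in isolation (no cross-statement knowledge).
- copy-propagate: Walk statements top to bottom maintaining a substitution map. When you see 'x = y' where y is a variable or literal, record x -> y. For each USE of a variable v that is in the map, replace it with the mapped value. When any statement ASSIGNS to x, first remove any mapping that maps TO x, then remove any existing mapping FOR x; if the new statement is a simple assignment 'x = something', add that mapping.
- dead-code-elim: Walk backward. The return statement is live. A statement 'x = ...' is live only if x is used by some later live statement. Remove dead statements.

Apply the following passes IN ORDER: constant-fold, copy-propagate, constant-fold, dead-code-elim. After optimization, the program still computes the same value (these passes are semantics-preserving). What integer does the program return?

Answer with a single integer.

Answer: 0

Derivation:
Initial IR:
  b = 0
  a = 0
  x = b
  t = b
  y = 4 + t
  d = y
  v = 4 + 8
  return b
After constant-fold (8 stmts):
  b = 0
  a = 0
  x = b
  t = b
  y = 4 + t
  d = y
  v = 12
  return b
After copy-propagate (8 stmts):
  b = 0
  a = 0
  x = 0
  t = 0
  y = 4 + 0
  d = y
  v = 12
  return 0
After constant-fold (8 stmts):
  b = 0
  a = 0
  x = 0
  t = 0
  y = 4
  d = y
  v = 12
  return 0
After dead-code-elim (1 stmts):
  return 0
Evaluate:
  b = 0  =>  b = 0
  a = 0  =>  a = 0
  x = b  =>  x = 0
  t = b  =>  t = 0
  y = 4 + t  =>  y = 4
  d = y  =>  d = 4
  v = 4 + 8  =>  v = 12
  return b = 0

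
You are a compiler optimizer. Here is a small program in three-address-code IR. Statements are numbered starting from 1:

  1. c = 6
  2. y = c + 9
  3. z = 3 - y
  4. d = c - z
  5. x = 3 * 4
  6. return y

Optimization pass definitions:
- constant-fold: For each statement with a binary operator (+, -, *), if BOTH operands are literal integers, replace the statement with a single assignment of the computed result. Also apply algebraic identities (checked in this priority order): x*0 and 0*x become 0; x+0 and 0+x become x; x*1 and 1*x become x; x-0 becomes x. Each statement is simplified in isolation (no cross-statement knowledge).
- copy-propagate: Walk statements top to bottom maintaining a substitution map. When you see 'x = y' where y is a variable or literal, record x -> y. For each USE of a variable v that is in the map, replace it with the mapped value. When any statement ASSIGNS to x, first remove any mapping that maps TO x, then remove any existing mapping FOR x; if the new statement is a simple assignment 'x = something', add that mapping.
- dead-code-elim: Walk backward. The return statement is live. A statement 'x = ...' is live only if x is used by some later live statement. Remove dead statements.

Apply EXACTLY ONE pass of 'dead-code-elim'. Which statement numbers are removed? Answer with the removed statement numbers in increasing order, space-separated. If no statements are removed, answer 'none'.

Backward liveness scan:
Stmt 1 'c = 6': KEEP (c is live); live-in = []
Stmt 2 'y = c + 9': KEEP (y is live); live-in = ['c']
Stmt 3 'z = 3 - y': DEAD (z not in live set ['y'])
Stmt 4 'd = c - z': DEAD (d not in live set ['y'])
Stmt 5 'x = 3 * 4': DEAD (x not in live set ['y'])
Stmt 6 'return y': KEEP (return); live-in = ['y']
Removed statement numbers: [3, 4, 5]
Surviving IR:
  c = 6
  y = c + 9
  return y

Answer: 3 4 5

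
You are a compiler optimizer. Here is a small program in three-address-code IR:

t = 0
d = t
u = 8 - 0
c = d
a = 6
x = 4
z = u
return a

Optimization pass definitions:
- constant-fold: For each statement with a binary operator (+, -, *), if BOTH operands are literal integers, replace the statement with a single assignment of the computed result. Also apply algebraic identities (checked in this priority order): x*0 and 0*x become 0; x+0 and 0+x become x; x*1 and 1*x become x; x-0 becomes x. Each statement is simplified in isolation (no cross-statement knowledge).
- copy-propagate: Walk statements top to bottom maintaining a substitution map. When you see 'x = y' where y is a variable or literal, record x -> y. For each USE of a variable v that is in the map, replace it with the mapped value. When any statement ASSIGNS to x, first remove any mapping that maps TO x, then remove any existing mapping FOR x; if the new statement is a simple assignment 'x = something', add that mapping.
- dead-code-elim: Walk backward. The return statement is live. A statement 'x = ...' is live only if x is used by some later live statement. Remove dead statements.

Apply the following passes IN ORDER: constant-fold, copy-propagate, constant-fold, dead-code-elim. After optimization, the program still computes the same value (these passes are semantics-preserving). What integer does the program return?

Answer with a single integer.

Initial IR:
  t = 0
  d = t
  u = 8 - 0
  c = d
  a = 6
  x = 4
  z = u
  return a
After constant-fold (8 stmts):
  t = 0
  d = t
  u = 8
  c = d
  a = 6
  x = 4
  z = u
  return a
After copy-propagate (8 stmts):
  t = 0
  d = 0
  u = 8
  c = 0
  a = 6
  x = 4
  z = 8
  return 6
After constant-fold (8 stmts):
  t = 0
  d = 0
  u = 8
  c = 0
  a = 6
  x = 4
  z = 8
  return 6
After dead-code-elim (1 stmts):
  return 6
Evaluate:
  t = 0  =>  t = 0
  d = t  =>  d = 0
  u = 8 - 0  =>  u = 8
  c = d  =>  c = 0
  a = 6  =>  a = 6
  x = 4  =>  x = 4
  z = u  =>  z = 8
  return a = 6

Answer: 6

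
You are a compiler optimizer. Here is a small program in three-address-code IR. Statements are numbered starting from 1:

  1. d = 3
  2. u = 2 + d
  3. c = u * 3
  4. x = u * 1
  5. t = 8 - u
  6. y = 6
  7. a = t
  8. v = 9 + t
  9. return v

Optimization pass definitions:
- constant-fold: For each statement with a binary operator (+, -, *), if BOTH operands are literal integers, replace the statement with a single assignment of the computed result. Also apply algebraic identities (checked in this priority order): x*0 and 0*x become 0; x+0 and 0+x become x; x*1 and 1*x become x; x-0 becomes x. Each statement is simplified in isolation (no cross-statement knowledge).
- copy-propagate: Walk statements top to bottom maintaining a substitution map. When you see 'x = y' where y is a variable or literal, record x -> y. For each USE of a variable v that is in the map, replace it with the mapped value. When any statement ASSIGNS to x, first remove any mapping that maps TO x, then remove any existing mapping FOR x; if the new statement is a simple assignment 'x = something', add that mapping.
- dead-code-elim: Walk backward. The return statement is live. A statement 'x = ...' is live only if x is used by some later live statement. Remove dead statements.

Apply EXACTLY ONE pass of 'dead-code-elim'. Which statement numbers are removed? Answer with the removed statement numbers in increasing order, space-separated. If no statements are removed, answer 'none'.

Backward liveness scan:
Stmt 1 'd = 3': KEEP (d is live); live-in = []
Stmt 2 'u = 2 + d': KEEP (u is live); live-in = ['d']
Stmt 3 'c = u * 3': DEAD (c not in live set ['u'])
Stmt 4 'x = u * 1': DEAD (x not in live set ['u'])
Stmt 5 't = 8 - u': KEEP (t is live); live-in = ['u']
Stmt 6 'y = 6': DEAD (y not in live set ['t'])
Stmt 7 'a = t': DEAD (a not in live set ['t'])
Stmt 8 'v = 9 + t': KEEP (v is live); live-in = ['t']
Stmt 9 'return v': KEEP (return); live-in = ['v']
Removed statement numbers: [3, 4, 6, 7]
Surviving IR:
  d = 3
  u = 2 + d
  t = 8 - u
  v = 9 + t
  return v

Answer: 3 4 6 7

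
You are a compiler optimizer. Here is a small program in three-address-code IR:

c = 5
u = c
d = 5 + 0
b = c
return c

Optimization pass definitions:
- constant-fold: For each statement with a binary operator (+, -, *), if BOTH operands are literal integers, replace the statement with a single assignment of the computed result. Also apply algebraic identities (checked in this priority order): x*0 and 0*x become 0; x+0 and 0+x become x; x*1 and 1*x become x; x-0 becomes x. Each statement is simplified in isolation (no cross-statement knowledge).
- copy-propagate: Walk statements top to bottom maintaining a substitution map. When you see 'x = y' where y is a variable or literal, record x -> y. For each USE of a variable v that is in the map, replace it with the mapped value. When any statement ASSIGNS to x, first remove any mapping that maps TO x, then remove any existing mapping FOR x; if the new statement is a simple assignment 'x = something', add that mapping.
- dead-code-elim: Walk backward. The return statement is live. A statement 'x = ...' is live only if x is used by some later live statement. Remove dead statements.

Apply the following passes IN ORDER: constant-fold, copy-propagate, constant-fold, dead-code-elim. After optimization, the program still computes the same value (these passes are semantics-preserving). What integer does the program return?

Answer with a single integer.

Initial IR:
  c = 5
  u = c
  d = 5 + 0
  b = c
  return c
After constant-fold (5 stmts):
  c = 5
  u = c
  d = 5
  b = c
  return c
After copy-propagate (5 stmts):
  c = 5
  u = 5
  d = 5
  b = 5
  return 5
After constant-fold (5 stmts):
  c = 5
  u = 5
  d = 5
  b = 5
  return 5
After dead-code-elim (1 stmts):
  return 5
Evaluate:
  c = 5  =>  c = 5
  u = c  =>  u = 5
  d = 5 + 0  =>  d = 5
  b = c  =>  b = 5
  return c = 5

Answer: 5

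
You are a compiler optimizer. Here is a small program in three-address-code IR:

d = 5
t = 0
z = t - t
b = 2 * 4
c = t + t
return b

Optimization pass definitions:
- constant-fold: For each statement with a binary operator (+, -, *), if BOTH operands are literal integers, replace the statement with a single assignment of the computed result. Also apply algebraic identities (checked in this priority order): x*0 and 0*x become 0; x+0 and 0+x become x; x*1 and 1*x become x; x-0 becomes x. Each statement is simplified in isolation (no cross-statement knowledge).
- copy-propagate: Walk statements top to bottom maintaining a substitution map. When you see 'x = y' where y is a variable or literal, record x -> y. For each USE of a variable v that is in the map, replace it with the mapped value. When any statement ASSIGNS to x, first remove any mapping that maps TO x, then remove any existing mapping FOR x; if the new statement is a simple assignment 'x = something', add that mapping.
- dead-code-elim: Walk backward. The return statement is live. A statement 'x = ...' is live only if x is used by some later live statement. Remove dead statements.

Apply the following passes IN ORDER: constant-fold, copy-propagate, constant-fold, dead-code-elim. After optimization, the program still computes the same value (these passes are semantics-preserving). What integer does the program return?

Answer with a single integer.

Initial IR:
  d = 5
  t = 0
  z = t - t
  b = 2 * 4
  c = t + t
  return b
After constant-fold (6 stmts):
  d = 5
  t = 0
  z = t - t
  b = 8
  c = t + t
  return b
After copy-propagate (6 stmts):
  d = 5
  t = 0
  z = 0 - 0
  b = 8
  c = 0 + 0
  return 8
After constant-fold (6 stmts):
  d = 5
  t = 0
  z = 0
  b = 8
  c = 0
  return 8
After dead-code-elim (1 stmts):
  return 8
Evaluate:
  d = 5  =>  d = 5
  t = 0  =>  t = 0
  z = t - t  =>  z = 0
  b = 2 * 4  =>  b = 8
  c = t + t  =>  c = 0
  return b = 8

Answer: 8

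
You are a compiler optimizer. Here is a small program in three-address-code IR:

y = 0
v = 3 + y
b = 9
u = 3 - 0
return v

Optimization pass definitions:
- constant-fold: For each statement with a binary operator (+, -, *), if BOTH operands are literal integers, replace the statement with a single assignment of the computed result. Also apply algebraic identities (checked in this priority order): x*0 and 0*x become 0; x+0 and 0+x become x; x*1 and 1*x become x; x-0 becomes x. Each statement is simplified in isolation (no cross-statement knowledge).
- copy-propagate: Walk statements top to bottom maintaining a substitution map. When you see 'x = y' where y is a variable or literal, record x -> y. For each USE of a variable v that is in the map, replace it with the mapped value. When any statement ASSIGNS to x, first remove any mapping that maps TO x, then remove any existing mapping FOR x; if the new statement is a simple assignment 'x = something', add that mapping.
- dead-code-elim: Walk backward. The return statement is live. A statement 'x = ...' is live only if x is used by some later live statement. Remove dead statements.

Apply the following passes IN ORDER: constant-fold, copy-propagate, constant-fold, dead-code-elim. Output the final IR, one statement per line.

Initial IR:
  y = 0
  v = 3 + y
  b = 9
  u = 3 - 0
  return v
After constant-fold (5 stmts):
  y = 0
  v = 3 + y
  b = 9
  u = 3
  return v
After copy-propagate (5 stmts):
  y = 0
  v = 3 + 0
  b = 9
  u = 3
  return v
After constant-fold (5 stmts):
  y = 0
  v = 3
  b = 9
  u = 3
  return v
After dead-code-elim (2 stmts):
  v = 3
  return v

Answer: v = 3
return v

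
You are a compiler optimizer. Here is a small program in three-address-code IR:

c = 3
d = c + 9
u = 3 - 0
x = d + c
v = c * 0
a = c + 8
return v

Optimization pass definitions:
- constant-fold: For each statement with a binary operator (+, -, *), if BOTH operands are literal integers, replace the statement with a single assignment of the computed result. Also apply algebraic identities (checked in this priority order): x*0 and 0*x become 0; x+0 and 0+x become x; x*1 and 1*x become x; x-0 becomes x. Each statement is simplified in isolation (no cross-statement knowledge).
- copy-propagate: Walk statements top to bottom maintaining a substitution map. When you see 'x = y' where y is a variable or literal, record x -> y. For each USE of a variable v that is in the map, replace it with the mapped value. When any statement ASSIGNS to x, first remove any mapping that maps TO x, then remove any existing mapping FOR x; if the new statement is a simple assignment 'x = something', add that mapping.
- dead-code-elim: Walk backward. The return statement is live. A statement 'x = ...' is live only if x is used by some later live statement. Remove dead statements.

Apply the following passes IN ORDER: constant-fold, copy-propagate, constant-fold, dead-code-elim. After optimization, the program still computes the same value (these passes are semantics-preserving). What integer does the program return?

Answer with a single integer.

Initial IR:
  c = 3
  d = c + 9
  u = 3 - 0
  x = d + c
  v = c * 0
  a = c + 8
  return v
After constant-fold (7 stmts):
  c = 3
  d = c + 9
  u = 3
  x = d + c
  v = 0
  a = c + 8
  return v
After copy-propagate (7 stmts):
  c = 3
  d = 3 + 9
  u = 3
  x = d + 3
  v = 0
  a = 3 + 8
  return 0
After constant-fold (7 stmts):
  c = 3
  d = 12
  u = 3
  x = d + 3
  v = 0
  a = 11
  return 0
After dead-code-elim (1 stmts):
  return 0
Evaluate:
  c = 3  =>  c = 3
  d = c + 9  =>  d = 12
  u = 3 - 0  =>  u = 3
  x = d + c  =>  x = 15
  v = c * 0  =>  v = 0
  a = c + 8  =>  a = 11
  return v = 0

Answer: 0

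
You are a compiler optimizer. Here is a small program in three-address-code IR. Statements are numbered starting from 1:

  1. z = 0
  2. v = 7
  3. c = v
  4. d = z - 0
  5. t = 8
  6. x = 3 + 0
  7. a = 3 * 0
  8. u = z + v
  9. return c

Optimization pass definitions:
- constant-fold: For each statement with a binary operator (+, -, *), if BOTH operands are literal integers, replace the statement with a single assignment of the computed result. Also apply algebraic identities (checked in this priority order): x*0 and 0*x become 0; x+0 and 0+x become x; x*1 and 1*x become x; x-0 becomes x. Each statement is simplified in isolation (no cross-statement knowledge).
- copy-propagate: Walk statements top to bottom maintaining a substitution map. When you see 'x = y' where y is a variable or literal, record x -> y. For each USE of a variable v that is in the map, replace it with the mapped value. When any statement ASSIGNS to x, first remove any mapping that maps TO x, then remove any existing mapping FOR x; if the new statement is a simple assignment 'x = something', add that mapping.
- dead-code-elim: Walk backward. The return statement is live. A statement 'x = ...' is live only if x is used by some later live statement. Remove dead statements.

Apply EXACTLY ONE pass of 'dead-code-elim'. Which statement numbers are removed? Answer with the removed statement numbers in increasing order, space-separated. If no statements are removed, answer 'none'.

Backward liveness scan:
Stmt 1 'z = 0': DEAD (z not in live set [])
Stmt 2 'v = 7': KEEP (v is live); live-in = []
Stmt 3 'c = v': KEEP (c is live); live-in = ['v']
Stmt 4 'd = z - 0': DEAD (d not in live set ['c'])
Stmt 5 't = 8': DEAD (t not in live set ['c'])
Stmt 6 'x = 3 + 0': DEAD (x not in live set ['c'])
Stmt 7 'a = 3 * 0': DEAD (a not in live set ['c'])
Stmt 8 'u = z + v': DEAD (u not in live set ['c'])
Stmt 9 'return c': KEEP (return); live-in = ['c']
Removed statement numbers: [1, 4, 5, 6, 7, 8]
Surviving IR:
  v = 7
  c = v
  return c

Answer: 1 4 5 6 7 8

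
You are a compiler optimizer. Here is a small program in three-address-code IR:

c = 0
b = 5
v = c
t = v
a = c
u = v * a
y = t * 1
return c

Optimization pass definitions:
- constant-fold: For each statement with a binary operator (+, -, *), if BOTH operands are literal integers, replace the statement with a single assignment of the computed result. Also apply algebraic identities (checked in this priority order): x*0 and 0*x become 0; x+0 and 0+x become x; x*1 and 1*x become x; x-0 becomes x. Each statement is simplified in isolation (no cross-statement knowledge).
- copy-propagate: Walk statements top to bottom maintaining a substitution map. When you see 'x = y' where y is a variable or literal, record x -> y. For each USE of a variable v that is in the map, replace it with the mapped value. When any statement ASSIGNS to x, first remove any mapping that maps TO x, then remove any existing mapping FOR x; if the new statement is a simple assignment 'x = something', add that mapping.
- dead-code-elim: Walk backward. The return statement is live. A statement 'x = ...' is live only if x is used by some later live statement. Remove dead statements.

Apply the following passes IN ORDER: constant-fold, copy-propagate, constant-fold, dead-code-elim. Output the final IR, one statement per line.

Initial IR:
  c = 0
  b = 5
  v = c
  t = v
  a = c
  u = v * a
  y = t * 1
  return c
After constant-fold (8 stmts):
  c = 0
  b = 5
  v = c
  t = v
  a = c
  u = v * a
  y = t
  return c
After copy-propagate (8 stmts):
  c = 0
  b = 5
  v = 0
  t = 0
  a = 0
  u = 0 * 0
  y = 0
  return 0
After constant-fold (8 stmts):
  c = 0
  b = 5
  v = 0
  t = 0
  a = 0
  u = 0
  y = 0
  return 0
After dead-code-elim (1 stmts):
  return 0

Answer: return 0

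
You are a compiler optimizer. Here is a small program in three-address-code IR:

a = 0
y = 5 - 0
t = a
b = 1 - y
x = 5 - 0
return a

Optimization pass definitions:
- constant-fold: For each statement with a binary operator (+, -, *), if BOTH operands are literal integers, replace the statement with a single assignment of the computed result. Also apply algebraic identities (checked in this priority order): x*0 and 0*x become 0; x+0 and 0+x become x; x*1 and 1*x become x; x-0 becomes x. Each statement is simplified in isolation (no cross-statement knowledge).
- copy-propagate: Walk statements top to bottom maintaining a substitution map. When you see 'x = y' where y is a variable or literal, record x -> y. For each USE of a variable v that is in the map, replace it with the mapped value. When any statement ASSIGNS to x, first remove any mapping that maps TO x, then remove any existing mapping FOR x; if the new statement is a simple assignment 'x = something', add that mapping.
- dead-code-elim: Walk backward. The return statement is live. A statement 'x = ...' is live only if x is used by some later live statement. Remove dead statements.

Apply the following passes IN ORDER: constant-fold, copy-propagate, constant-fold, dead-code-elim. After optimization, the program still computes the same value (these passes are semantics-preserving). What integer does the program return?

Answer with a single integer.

Initial IR:
  a = 0
  y = 5 - 0
  t = a
  b = 1 - y
  x = 5 - 0
  return a
After constant-fold (6 stmts):
  a = 0
  y = 5
  t = a
  b = 1 - y
  x = 5
  return a
After copy-propagate (6 stmts):
  a = 0
  y = 5
  t = 0
  b = 1 - 5
  x = 5
  return 0
After constant-fold (6 stmts):
  a = 0
  y = 5
  t = 0
  b = -4
  x = 5
  return 0
After dead-code-elim (1 stmts):
  return 0
Evaluate:
  a = 0  =>  a = 0
  y = 5 - 0  =>  y = 5
  t = a  =>  t = 0
  b = 1 - y  =>  b = -4
  x = 5 - 0  =>  x = 5
  return a = 0

Answer: 0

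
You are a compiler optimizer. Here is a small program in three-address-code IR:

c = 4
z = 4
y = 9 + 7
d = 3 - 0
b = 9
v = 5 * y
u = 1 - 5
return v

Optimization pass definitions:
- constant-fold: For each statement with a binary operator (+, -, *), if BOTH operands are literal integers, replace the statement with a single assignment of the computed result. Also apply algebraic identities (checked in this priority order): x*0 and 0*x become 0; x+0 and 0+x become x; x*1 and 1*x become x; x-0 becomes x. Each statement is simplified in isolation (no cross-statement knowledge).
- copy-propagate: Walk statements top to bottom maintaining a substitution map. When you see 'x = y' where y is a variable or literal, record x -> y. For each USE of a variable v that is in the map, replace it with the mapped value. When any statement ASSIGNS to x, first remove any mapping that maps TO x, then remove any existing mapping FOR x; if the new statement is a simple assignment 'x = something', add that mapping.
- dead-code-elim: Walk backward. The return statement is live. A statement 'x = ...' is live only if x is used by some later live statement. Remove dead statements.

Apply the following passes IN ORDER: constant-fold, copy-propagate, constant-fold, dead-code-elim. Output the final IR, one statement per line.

Initial IR:
  c = 4
  z = 4
  y = 9 + 7
  d = 3 - 0
  b = 9
  v = 5 * y
  u = 1 - 5
  return v
After constant-fold (8 stmts):
  c = 4
  z = 4
  y = 16
  d = 3
  b = 9
  v = 5 * y
  u = -4
  return v
After copy-propagate (8 stmts):
  c = 4
  z = 4
  y = 16
  d = 3
  b = 9
  v = 5 * 16
  u = -4
  return v
After constant-fold (8 stmts):
  c = 4
  z = 4
  y = 16
  d = 3
  b = 9
  v = 80
  u = -4
  return v
After dead-code-elim (2 stmts):
  v = 80
  return v

Answer: v = 80
return v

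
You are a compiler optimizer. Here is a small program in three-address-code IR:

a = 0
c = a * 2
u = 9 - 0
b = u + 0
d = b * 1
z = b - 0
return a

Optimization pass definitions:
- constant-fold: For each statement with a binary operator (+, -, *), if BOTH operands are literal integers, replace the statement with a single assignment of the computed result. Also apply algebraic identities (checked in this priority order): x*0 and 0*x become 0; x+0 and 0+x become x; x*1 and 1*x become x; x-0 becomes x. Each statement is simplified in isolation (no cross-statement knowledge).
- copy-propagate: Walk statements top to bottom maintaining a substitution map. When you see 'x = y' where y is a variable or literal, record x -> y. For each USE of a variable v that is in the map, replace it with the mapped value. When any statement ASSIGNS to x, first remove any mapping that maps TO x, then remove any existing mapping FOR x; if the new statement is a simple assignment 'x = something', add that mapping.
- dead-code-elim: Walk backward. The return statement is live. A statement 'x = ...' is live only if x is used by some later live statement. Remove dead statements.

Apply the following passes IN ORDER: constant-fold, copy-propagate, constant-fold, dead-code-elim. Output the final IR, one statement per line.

Answer: return 0

Derivation:
Initial IR:
  a = 0
  c = a * 2
  u = 9 - 0
  b = u + 0
  d = b * 1
  z = b - 0
  return a
After constant-fold (7 stmts):
  a = 0
  c = a * 2
  u = 9
  b = u
  d = b
  z = b
  return a
After copy-propagate (7 stmts):
  a = 0
  c = 0 * 2
  u = 9
  b = 9
  d = 9
  z = 9
  return 0
After constant-fold (7 stmts):
  a = 0
  c = 0
  u = 9
  b = 9
  d = 9
  z = 9
  return 0
After dead-code-elim (1 stmts):
  return 0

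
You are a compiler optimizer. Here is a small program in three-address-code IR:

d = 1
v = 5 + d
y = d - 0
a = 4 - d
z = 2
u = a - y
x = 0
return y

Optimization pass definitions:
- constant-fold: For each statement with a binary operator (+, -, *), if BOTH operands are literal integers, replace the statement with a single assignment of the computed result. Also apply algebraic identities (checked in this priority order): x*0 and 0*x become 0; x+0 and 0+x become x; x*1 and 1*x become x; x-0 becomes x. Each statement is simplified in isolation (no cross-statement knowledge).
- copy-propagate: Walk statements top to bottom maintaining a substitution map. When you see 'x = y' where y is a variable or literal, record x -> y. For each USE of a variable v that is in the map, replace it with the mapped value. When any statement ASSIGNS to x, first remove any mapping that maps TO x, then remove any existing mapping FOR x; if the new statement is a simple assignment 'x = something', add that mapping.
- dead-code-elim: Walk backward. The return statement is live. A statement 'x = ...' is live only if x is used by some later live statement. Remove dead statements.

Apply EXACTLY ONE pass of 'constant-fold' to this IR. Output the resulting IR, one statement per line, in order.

Answer: d = 1
v = 5 + d
y = d
a = 4 - d
z = 2
u = a - y
x = 0
return y

Derivation:
Applying constant-fold statement-by-statement:
  [1] d = 1  (unchanged)
  [2] v = 5 + d  (unchanged)
  [3] y = d - 0  -> y = d
  [4] a = 4 - d  (unchanged)
  [5] z = 2  (unchanged)
  [6] u = a - y  (unchanged)
  [7] x = 0  (unchanged)
  [8] return y  (unchanged)
Result (8 stmts):
  d = 1
  v = 5 + d
  y = d
  a = 4 - d
  z = 2
  u = a - y
  x = 0
  return y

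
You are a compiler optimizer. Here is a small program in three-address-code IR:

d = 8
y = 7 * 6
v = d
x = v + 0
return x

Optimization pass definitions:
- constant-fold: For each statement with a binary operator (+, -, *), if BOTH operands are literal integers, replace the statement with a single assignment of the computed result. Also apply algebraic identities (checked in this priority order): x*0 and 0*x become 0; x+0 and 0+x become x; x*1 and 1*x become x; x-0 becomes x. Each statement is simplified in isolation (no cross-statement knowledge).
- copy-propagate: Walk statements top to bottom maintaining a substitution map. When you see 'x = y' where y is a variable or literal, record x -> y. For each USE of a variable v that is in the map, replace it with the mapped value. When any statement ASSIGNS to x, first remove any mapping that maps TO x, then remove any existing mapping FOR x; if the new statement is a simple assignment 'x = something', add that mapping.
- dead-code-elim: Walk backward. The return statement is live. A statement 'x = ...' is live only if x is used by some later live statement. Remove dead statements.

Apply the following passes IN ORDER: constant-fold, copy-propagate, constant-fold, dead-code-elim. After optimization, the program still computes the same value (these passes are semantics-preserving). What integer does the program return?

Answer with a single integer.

Initial IR:
  d = 8
  y = 7 * 6
  v = d
  x = v + 0
  return x
After constant-fold (5 stmts):
  d = 8
  y = 42
  v = d
  x = v
  return x
After copy-propagate (5 stmts):
  d = 8
  y = 42
  v = 8
  x = 8
  return 8
After constant-fold (5 stmts):
  d = 8
  y = 42
  v = 8
  x = 8
  return 8
After dead-code-elim (1 stmts):
  return 8
Evaluate:
  d = 8  =>  d = 8
  y = 7 * 6  =>  y = 42
  v = d  =>  v = 8
  x = v + 0  =>  x = 8
  return x = 8

Answer: 8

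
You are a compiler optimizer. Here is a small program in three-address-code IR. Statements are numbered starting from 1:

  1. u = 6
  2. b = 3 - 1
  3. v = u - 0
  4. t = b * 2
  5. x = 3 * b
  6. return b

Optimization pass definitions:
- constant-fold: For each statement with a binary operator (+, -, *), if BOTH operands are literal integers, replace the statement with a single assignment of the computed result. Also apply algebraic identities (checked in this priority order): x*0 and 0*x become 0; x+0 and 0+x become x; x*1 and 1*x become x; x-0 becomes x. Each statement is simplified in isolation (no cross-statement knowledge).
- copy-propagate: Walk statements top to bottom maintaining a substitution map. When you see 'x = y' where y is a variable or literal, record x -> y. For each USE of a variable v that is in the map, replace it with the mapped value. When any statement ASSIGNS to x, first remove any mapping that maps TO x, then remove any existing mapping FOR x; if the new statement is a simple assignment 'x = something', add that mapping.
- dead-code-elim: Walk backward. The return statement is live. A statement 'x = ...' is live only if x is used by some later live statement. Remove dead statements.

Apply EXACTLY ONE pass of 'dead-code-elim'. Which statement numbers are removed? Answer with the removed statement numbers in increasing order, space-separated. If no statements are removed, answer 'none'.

Backward liveness scan:
Stmt 1 'u = 6': DEAD (u not in live set [])
Stmt 2 'b = 3 - 1': KEEP (b is live); live-in = []
Stmt 3 'v = u - 0': DEAD (v not in live set ['b'])
Stmt 4 't = b * 2': DEAD (t not in live set ['b'])
Stmt 5 'x = 3 * b': DEAD (x not in live set ['b'])
Stmt 6 'return b': KEEP (return); live-in = ['b']
Removed statement numbers: [1, 3, 4, 5]
Surviving IR:
  b = 3 - 1
  return b

Answer: 1 3 4 5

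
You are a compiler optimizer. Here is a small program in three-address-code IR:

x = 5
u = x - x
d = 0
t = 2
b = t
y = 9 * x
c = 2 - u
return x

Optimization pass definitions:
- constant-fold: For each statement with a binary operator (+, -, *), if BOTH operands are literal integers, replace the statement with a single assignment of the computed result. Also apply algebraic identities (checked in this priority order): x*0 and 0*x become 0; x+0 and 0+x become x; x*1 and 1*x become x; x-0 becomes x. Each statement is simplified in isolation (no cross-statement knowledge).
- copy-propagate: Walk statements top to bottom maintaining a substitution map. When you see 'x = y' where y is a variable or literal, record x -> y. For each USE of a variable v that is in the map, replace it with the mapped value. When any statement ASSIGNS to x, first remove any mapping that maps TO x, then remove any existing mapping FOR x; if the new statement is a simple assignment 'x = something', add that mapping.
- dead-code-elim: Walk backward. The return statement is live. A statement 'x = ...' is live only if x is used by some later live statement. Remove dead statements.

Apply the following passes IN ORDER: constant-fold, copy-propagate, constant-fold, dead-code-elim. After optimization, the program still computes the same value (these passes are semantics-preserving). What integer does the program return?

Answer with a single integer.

Answer: 5

Derivation:
Initial IR:
  x = 5
  u = x - x
  d = 0
  t = 2
  b = t
  y = 9 * x
  c = 2 - u
  return x
After constant-fold (8 stmts):
  x = 5
  u = x - x
  d = 0
  t = 2
  b = t
  y = 9 * x
  c = 2 - u
  return x
After copy-propagate (8 stmts):
  x = 5
  u = 5 - 5
  d = 0
  t = 2
  b = 2
  y = 9 * 5
  c = 2 - u
  return 5
After constant-fold (8 stmts):
  x = 5
  u = 0
  d = 0
  t = 2
  b = 2
  y = 45
  c = 2 - u
  return 5
After dead-code-elim (1 stmts):
  return 5
Evaluate:
  x = 5  =>  x = 5
  u = x - x  =>  u = 0
  d = 0  =>  d = 0
  t = 2  =>  t = 2
  b = t  =>  b = 2
  y = 9 * x  =>  y = 45
  c = 2 - u  =>  c = 2
  return x = 5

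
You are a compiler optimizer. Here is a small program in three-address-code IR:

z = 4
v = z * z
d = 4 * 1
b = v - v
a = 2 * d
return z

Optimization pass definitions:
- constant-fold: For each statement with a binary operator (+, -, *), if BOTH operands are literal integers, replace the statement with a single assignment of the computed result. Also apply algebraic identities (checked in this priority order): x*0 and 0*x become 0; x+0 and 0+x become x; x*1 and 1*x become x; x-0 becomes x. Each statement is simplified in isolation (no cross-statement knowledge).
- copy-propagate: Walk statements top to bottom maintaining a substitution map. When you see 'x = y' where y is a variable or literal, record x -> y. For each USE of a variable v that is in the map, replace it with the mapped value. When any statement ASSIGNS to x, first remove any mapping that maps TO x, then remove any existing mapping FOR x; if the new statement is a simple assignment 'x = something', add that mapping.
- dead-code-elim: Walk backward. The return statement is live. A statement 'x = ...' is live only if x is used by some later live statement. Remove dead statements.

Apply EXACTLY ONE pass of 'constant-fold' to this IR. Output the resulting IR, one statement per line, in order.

Answer: z = 4
v = z * z
d = 4
b = v - v
a = 2 * d
return z

Derivation:
Applying constant-fold statement-by-statement:
  [1] z = 4  (unchanged)
  [2] v = z * z  (unchanged)
  [3] d = 4 * 1  -> d = 4
  [4] b = v - v  (unchanged)
  [5] a = 2 * d  (unchanged)
  [6] return z  (unchanged)
Result (6 stmts):
  z = 4
  v = z * z
  d = 4
  b = v - v
  a = 2 * d
  return z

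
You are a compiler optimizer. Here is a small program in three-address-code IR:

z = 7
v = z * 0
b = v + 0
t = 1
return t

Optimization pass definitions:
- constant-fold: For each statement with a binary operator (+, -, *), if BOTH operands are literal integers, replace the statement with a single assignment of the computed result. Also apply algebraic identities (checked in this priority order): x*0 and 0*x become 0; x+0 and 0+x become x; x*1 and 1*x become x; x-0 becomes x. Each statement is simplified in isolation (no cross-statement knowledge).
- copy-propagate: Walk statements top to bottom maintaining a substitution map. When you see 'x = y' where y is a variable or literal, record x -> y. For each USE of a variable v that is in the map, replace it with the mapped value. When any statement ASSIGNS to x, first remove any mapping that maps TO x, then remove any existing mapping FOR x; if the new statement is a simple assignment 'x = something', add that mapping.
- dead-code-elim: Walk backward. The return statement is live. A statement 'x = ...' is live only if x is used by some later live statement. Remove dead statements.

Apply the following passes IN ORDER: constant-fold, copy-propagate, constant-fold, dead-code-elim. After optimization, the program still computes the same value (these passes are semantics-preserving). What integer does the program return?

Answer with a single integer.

Answer: 1

Derivation:
Initial IR:
  z = 7
  v = z * 0
  b = v + 0
  t = 1
  return t
After constant-fold (5 stmts):
  z = 7
  v = 0
  b = v
  t = 1
  return t
After copy-propagate (5 stmts):
  z = 7
  v = 0
  b = 0
  t = 1
  return 1
After constant-fold (5 stmts):
  z = 7
  v = 0
  b = 0
  t = 1
  return 1
After dead-code-elim (1 stmts):
  return 1
Evaluate:
  z = 7  =>  z = 7
  v = z * 0  =>  v = 0
  b = v + 0  =>  b = 0
  t = 1  =>  t = 1
  return t = 1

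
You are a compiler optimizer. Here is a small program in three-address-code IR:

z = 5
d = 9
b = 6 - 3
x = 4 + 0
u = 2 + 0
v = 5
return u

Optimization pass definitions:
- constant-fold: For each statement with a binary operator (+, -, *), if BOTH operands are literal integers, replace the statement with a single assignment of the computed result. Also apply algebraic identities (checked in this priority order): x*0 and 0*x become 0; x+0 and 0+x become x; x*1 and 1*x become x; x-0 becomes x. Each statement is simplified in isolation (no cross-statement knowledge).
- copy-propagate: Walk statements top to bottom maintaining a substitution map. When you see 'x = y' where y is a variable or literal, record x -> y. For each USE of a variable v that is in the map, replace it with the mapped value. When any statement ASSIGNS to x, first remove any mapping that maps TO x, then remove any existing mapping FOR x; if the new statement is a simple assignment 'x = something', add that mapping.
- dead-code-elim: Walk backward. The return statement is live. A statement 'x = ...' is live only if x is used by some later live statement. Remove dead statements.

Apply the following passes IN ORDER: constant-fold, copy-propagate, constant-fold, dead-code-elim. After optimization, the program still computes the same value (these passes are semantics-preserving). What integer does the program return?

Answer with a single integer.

Initial IR:
  z = 5
  d = 9
  b = 6 - 3
  x = 4 + 0
  u = 2 + 0
  v = 5
  return u
After constant-fold (7 stmts):
  z = 5
  d = 9
  b = 3
  x = 4
  u = 2
  v = 5
  return u
After copy-propagate (7 stmts):
  z = 5
  d = 9
  b = 3
  x = 4
  u = 2
  v = 5
  return 2
After constant-fold (7 stmts):
  z = 5
  d = 9
  b = 3
  x = 4
  u = 2
  v = 5
  return 2
After dead-code-elim (1 stmts):
  return 2
Evaluate:
  z = 5  =>  z = 5
  d = 9  =>  d = 9
  b = 6 - 3  =>  b = 3
  x = 4 + 0  =>  x = 4
  u = 2 + 0  =>  u = 2
  v = 5  =>  v = 5
  return u = 2

Answer: 2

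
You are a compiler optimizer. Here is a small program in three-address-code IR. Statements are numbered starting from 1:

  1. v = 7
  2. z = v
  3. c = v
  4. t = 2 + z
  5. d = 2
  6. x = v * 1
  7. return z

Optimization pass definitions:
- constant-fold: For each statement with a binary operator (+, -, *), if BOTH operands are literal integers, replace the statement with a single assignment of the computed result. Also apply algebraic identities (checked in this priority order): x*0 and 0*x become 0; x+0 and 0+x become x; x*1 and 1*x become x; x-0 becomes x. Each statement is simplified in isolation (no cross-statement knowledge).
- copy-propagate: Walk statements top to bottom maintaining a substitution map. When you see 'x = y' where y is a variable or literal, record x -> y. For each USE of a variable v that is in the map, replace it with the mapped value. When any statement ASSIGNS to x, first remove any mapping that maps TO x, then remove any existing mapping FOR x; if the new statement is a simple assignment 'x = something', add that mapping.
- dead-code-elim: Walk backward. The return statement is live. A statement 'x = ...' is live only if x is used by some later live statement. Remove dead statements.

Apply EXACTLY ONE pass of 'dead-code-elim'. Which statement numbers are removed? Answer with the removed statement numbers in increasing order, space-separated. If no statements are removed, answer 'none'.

Answer: 3 4 5 6

Derivation:
Backward liveness scan:
Stmt 1 'v = 7': KEEP (v is live); live-in = []
Stmt 2 'z = v': KEEP (z is live); live-in = ['v']
Stmt 3 'c = v': DEAD (c not in live set ['z'])
Stmt 4 't = 2 + z': DEAD (t not in live set ['z'])
Stmt 5 'd = 2': DEAD (d not in live set ['z'])
Stmt 6 'x = v * 1': DEAD (x not in live set ['z'])
Stmt 7 'return z': KEEP (return); live-in = ['z']
Removed statement numbers: [3, 4, 5, 6]
Surviving IR:
  v = 7
  z = v
  return z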